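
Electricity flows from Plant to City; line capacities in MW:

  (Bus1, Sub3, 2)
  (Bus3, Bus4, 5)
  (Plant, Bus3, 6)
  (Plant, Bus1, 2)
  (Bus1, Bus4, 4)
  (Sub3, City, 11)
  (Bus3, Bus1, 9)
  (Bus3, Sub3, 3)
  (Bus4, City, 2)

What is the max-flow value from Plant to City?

7

Augment Plant→Bus1→Bus4→City: bottleneck 2, flow now 2.
Augment Plant→Bus3→Sub3→City: bottleneck 3, flow now 5.
Augment Plant→Bus3→Bus1→Sub3→City: bottleneck 2, flow now 7.
No augmenting path remains; maximum flow = 7.
In the residual graph, reachable from Plant: {Plant, Bus1, Bus3, Bus4}.
Min-cut edges: Bus1→Sub3 (2), Bus3→Sub3 (3), Bus4→City (2); capacity 2 + 3 + 2 = 7.
This cut is saturated, so no flow can exceed 7.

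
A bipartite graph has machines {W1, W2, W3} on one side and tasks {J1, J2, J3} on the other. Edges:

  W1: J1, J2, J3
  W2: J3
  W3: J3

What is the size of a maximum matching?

Unit-capacity flow: source→left, listed edges, right→sink; max matching = max flow.
Augmenting path W1→J1 (+1); matched 1.
Augmenting path W2→J3 (+1); matched 2.
No augmenting path remains; maximum matching = 2.
König certificate: {W1, J3} is a vertex cover of size 2 (every listed pair touches it), so no matching can be larger.

2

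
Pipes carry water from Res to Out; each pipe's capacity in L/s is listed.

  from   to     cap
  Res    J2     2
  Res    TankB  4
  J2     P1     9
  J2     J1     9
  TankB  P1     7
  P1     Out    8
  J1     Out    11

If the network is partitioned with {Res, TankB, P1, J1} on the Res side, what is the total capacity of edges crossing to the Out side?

21

Edges leaving {Res, TankB, P1, J1}: Res→J2 (2), P1→Out (8), J1→Out (11).
Cut capacity = 2 + 8 + 11 = 21.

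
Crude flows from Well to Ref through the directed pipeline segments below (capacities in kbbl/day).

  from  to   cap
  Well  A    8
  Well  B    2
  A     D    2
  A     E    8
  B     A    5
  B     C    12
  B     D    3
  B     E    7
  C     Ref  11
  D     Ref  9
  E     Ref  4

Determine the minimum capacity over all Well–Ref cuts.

Augment Well→A→D→Ref: bottleneck 2, flow now 2.
Augment Well→A→E→Ref: bottleneck 4, flow now 6.
Augment Well→B→C→Ref: bottleneck 2, flow now 8.
No augmenting path remains; maximum flow = 8.
By max-flow min-cut, the minimum cut capacity equals the max flow.
In the residual graph, reachable from Well: {Well, A, E}.
Min-cut edges: Well→B (2), A→D (2), E→Ref (4); capacity 2 + 2 + 4 = 8.

8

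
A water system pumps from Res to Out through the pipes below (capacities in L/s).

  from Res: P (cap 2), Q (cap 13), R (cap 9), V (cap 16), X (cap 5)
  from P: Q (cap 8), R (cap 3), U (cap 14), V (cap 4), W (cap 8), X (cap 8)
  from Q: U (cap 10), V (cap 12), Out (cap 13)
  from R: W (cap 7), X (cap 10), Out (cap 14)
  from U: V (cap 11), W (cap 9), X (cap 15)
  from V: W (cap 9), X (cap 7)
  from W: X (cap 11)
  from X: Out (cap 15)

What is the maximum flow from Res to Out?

39

Augment Res→Q→Out: bottleneck 13, flow now 13.
Augment Res→R→Out: bottleneck 9, flow now 22.
Augment Res→X→Out: bottleneck 5, flow now 27.
Augment Res→P→R→Out: bottleneck 2, flow now 29.
Augment Res→V→X→Out: bottleneck 7, flow now 36.
Augment Res→V→W→X→Out: bottleneck 3, flow now 39.
No augmenting path remains; maximum flow = 39.
In the residual graph, reachable from Res: {Res, V, W, X}.
Min-cut edges: Res→P (2), Res→Q (13), Res→R (9), X→Out (15); capacity 2 + 13 + 9 + 15 = 39.
This cut is saturated, so no flow can exceed 39.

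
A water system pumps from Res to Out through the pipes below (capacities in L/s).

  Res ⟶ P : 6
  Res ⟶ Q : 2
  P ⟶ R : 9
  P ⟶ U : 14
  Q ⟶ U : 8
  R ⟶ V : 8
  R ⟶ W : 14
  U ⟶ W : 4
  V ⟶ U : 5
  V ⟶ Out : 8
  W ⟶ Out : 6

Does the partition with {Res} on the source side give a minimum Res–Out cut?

Given cut capacity: 6 + 2 = 8.
Augment Res→P→R→V→Out: bottleneck 6, flow now 6.
Augment Res→Q→U→W→Out: bottleneck 2, flow now 8.
No augmenting path remains; maximum flow = 8.
Cut capacity 8 equals the max flow, so it is a minimum cut.

Yes — it is a minimum cut (capacity 8).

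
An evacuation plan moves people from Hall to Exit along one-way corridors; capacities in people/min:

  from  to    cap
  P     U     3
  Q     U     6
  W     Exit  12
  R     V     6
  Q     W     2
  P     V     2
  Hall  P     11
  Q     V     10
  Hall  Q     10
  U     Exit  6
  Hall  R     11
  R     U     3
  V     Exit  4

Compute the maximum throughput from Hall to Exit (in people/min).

Augment Hall→P→U→Exit: bottleneck 3, flow now 3.
Augment Hall→P→V→Exit: bottleneck 2, flow now 5.
Augment Hall→Q→U→Exit: bottleneck 3, flow now 8.
Augment Hall→Q→V→Exit: bottleneck 2, flow now 10.
Augment Hall→Q→W→Exit: bottleneck 2, flow now 12.
No augmenting path remains; maximum flow = 12.
In the residual graph, reachable from Hall: {Hall, P, Q, R, U, V}.
Min-cut edges: Q→W (2), U→Exit (6), V→Exit (4); capacity 2 + 6 + 4 = 12.
This cut is saturated, so no flow can exceed 12.

12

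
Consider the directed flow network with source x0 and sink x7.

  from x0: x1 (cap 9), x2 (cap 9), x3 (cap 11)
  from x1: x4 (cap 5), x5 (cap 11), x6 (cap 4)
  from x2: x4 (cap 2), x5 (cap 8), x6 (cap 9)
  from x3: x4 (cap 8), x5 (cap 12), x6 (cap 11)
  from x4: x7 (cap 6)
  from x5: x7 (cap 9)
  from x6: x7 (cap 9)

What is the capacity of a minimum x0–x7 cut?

Augment x0→x1→x4→x7: bottleneck 5, flow now 5.
Augment x0→x1→x5→x7: bottleneck 4, flow now 9.
Augment x0→x2→x4→x7: bottleneck 1, flow now 10.
Augment x0→x2→x5→x7: bottleneck 5, flow now 15.
Augment x0→x2→x6→x7: bottleneck 3, flow now 18.
Augment x0→x3→x6→x7: bottleneck 6, flow now 24.
No augmenting path remains; maximum flow = 24.
By max-flow min-cut, the minimum cut capacity equals the max flow.
In the residual graph, reachable from x0: {x0, x1, x2, x3, x4, x5, x6}.
Min-cut edges: x4→x7 (6), x5→x7 (9), x6→x7 (9); capacity 6 + 9 + 9 = 24.

24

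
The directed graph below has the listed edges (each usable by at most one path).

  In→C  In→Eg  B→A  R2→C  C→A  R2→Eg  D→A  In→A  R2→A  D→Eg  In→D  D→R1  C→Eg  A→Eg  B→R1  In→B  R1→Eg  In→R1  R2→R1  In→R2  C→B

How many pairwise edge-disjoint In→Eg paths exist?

Assign every edge capacity 1; by Menger, the answer equals the max flow.
Path In→Eg (+1); total 1.
Path In→R2→Eg (+1); total 2.
Path In→C→Eg (+1); total 3.
Path In→D→Eg (+1); total 4.
Path In→A→Eg (+1); total 5.
Path In→R1→Eg (+1); total 6.
No residual In→Eg path; max flow = 6.
Certifying cut of size 6: {A→Eg, In→C, In→D, In→Eg, In→R2, R1→Eg}.

6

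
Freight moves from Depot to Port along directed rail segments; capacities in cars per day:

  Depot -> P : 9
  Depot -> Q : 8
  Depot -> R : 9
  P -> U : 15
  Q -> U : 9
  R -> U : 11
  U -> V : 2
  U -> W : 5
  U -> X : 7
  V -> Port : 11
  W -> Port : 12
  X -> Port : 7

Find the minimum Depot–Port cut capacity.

14

Augment Depot→P→U→V→Port: bottleneck 2, flow now 2.
Augment Depot→P→U→W→Port: bottleneck 5, flow now 7.
Augment Depot→P→U→X→Port: bottleneck 2, flow now 9.
Augment Depot→Q→U→X→Port: bottleneck 5, flow now 14.
No augmenting path remains; maximum flow = 14.
By max-flow min-cut, the minimum cut capacity equals the max flow.
In the residual graph, reachable from Depot: {Depot, P, Q, R, U}.
Min-cut edges: U→V (2), U→W (5), U→X (7); capacity 2 + 5 + 7 = 14.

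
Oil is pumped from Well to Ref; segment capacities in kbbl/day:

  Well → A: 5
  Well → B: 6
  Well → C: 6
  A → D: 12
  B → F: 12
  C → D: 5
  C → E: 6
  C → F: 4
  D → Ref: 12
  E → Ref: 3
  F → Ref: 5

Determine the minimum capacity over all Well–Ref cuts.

16

Augment Well→A→D→Ref: bottleneck 5, flow now 5.
Augment Well→B→F→Ref: bottleneck 5, flow now 10.
Augment Well→C→D→Ref: bottleneck 5, flow now 15.
Augment Well→C→E→Ref: bottleneck 1, flow now 16.
No augmenting path remains; maximum flow = 16.
By max-flow min-cut, the minimum cut capacity equals the max flow.
In the residual graph, reachable from Well: {Well, B, F}.
Min-cut edges: Well→A (5), Well→C (6), F→Ref (5); capacity 5 + 6 + 5 = 16.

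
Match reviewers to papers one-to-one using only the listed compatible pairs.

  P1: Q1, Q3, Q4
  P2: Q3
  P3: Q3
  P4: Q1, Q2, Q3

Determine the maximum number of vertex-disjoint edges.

Unit-capacity flow: source→left, listed edges, right→sink; max matching = max flow.
Augmenting path P1→Q1 (+1); matched 1.
Augmenting path P2→Q3 (+1); matched 2.
Augmenting path P4→Q2 (+1); matched 3.
No augmenting path remains; maximum matching = 3.
König certificate: {P1, P4, Q3} is a vertex cover of size 3 (every listed pair touches it), so no matching can be larger.

3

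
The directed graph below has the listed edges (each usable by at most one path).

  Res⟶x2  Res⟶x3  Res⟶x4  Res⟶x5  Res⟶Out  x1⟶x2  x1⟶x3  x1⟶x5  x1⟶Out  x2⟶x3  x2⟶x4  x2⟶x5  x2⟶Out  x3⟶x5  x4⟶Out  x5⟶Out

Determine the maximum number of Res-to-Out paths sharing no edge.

Assign every edge capacity 1; by Menger, the answer equals the max flow.
Path Res→Out (+1); total 1.
Path Res→x2→Out (+1); total 2.
Path Res→x4→Out (+1); total 3.
Path Res→x5→Out (+1); total 4.
No residual Res→Out path; max flow = 4.
Certifying cut of size 4: {Res→Out, Res→x2, Res→x4, x5→Out}.

4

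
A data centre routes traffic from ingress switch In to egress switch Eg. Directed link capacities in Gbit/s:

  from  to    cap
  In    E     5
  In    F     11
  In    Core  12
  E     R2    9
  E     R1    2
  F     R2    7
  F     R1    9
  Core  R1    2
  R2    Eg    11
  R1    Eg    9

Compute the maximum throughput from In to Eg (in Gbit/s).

Augment In→E→R2→Eg: bottleneck 5, flow now 5.
Augment In→F→R2→Eg: bottleneck 6, flow now 11.
Augment In→F→R1→Eg: bottleneck 5, flow now 16.
Augment In→Core→R1→Eg: bottleneck 2, flow now 18.
No augmenting path remains; maximum flow = 18.
In the residual graph, reachable from In: {In, Core}.
Min-cut edges: In→E (5), In→F (11), Core→R1 (2); capacity 5 + 11 + 2 = 18.
This cut is saturated, so no flow can exceed 18.

18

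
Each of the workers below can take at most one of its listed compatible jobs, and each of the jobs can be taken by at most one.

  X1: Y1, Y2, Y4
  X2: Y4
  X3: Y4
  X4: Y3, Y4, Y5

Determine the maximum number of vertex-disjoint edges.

Unit-capacity flow: source→left, listed edges, right→sink; max matching = max flow.
Augmenting path X1→Y1 (+1); matched 1.
Augmenting path X2→Y4 (+1); matched 2.
Augmenting path X4→Y3 (+1); matched 3.
No augmenting path remains; maximum matching = 3.
König certificate: {X1, X4, Y4} is a vertex cover of size 3 (every listed pair touches it), so no matching can be larger.

3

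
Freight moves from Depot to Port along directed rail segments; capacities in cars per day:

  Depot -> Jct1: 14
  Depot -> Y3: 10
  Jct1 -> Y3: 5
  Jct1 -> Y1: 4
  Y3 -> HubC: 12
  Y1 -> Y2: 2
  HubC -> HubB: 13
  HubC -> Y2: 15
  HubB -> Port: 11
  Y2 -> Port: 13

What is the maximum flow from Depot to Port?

Augment Depot→Jct1→Y1→Y2→Port: bottleneck 2, flow now 2.
Augment Depot→Y3→HubC→HubB→Port: bottleneck 10, flow now 12.
Augment Depot→Jct1→Y3→HubC→HubB→Port: bottleneck 1, flow now 13.
Augment Depot→Jct1→Y3→HubC→Y2→Port: bottleneck 1, flow now 14.
No augmenting path remains; maximum flow = 14.
In the residual graph, reachable from Depot: {Depot, Jct1, Y3, Y1}.
Min-cut edges: Y3→HubC (12), Y1→Y2 (2); capacity 12 + 2 = 14.
This cut is saturated, so no flow can exceed 14.

14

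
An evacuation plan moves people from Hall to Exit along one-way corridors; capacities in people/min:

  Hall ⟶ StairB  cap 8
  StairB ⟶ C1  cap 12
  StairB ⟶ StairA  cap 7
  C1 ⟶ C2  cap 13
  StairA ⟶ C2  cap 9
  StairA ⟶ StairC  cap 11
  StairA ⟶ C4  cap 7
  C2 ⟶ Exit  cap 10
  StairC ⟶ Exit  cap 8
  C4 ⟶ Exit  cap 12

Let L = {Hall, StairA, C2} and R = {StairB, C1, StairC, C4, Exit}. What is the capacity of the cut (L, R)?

36

Edges leaving {Hall, StairA, C2}: Hall→StairB (8), StairA→StairC (11), StairA→C4 (7), C2→Exit (10).
Cut capacity = 8 + 11 + 7 + 10 = 36.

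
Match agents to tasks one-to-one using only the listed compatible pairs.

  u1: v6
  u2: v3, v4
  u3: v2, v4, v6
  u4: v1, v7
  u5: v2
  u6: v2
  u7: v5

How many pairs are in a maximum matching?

6

Unit-capacity flow: source→left, listed edges, right→sink; max matching = max flow.
Augmenting path u1→v6 (+1); matched 1.
Augmenting path u2→v3 (+1); matched 2.
Augmenting path u3→v2 (+1); matched 3.
Augmenting path u4→v1 (+1); matched 4.
Augmenting path u7→v5 (+1); matched 5.
Augmenting path u5→v2→u3→v4 (+1); matched 6.
No augmenting path remains; maximum matching = 6.
König certificate: {u1, u2, u3, u4, u7, v2} is a vertex cover of size 6 (every listed pair touches it), so no matching can be larger.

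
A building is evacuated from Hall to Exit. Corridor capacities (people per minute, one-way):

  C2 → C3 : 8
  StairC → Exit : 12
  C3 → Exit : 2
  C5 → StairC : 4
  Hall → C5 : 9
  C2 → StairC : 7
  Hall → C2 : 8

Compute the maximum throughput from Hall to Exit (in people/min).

12

Augment Hall→C5→StairC→Exit: bottleneck 4, flow now 4.
Augment Hall→C2→C3→Exit: bottleneck 2, flow now 6.
Augment Hall→C2→StairC→Exit: bottleneck 6, flow now 12.
No augmenting path remains; maximum flow = 12.
In the residual graph, reachable from Hall: {Hall, C5}.
Min-cut edges: Hall→C2 (8), C5→StairC (4); capacity 8 + 4 = 12.
This cut is saturated, so no flow can exceed 12.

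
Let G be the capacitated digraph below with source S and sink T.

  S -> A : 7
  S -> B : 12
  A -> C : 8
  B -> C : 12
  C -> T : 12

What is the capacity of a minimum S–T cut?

Augment S→A→C→T: bottleneck 7, flow now 7.
Augment S→B→C→T: bottleneck 5, flow now 12.
No augmenting path remains; maximum flow = 12.
By max-flow min-cut, the minimum cut capacity equals the max flow.
In the residual graph, reachable from S: {S, A, B, C}.
Min-cut edges: C→T (12); capacity 12 = 12.

12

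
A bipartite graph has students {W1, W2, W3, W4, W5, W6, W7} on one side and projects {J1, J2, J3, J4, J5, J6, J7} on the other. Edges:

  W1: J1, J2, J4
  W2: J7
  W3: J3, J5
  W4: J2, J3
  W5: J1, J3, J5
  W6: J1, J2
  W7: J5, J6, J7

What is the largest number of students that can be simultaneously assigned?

7

Unit-capacity flow: source→left, listed edges, right→sink; max matching = max flow.
Augmenting path W1→J1 (+1); matched 1.
Augmenting path W2→J7 (+1); matched 2.
Augmenting path W3→J3 (+1); matched 3.
Augmenting path W4→J2 (+1); matched 4.
Augmenting path W5→J5 (+1); matched 5.
Augmenting path W7→J6 (+1); matched 6.
Augmenting path W6→J1→W1→J4 (+1); matched 7.
No augmenting path remains; maximum matching = 7.
König certificate: {W1, W2, W3, W4, W5, W6, W7} is a vertex cover of size 7 (every listed pair touches it), so no matching can be larger.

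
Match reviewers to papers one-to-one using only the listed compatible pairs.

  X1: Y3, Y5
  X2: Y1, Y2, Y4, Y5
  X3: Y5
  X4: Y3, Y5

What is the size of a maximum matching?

3

Unit-capacity flow: source→left, listed edges, right→sink; max matching = max flow.
Augmenting path X1→Y3 (+1); matched 1.
Augmenting path X2→Y1 (+1); matched 2.
Augmenting path X3→Y5 (+1); matched 3.
No augmenting path remains; maximum matching = 3.
König certificate: {X2, Y3, Y5} is a vertex cover of size 3 (every listed pair touches it), so no matching can be larger.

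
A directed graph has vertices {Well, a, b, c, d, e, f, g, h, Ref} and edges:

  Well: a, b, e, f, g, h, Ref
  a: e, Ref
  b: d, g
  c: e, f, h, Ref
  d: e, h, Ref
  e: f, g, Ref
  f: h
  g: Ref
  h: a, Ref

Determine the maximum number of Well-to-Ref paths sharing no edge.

6

Assign every edge capacity 1; by Menger, the answer equals the max flow.
Path Well→Ref (+1); total 1.
Path Well→a→Ref (+1); total 2.
Path Well→e→Ref (+1); total 3.
Path Well→g→Ref (+1); total 4.
Path Well→h→Ref (+1); total 5.
Path Well→b→d→Ref (+1); total 6.
No residual Well→Ref path; max flow = 6.
Certifying cut of size 6: {Well→Ref, Well→b, a→Ref, e→Ref, g→Ref, h→Ref}.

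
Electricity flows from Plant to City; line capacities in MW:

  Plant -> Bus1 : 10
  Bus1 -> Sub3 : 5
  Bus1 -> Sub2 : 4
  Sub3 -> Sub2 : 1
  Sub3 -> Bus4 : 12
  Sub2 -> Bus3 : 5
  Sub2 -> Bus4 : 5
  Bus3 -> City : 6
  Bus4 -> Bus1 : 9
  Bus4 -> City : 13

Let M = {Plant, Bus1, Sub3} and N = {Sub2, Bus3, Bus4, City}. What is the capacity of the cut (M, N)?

Edges leaving {Plant, Bus1, Sub3}: Bus1→Sub2 (4), Sub3→Sub2 (1), Sub3→Bus4 (12).
Cut capacity = 4 + 1 + 12 = 17.

17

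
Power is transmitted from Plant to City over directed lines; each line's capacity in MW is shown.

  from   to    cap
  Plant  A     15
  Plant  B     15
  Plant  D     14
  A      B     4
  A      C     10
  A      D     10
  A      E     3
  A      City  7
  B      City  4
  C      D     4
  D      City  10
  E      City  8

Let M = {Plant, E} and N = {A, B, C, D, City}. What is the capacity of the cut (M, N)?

Edges leaving {Plant, E}: Plant→A (15), Plant→B (15), Plant→D (14), E→City (8).
Cut capacity = 15 + 15 + 14 + 8 = 52.

52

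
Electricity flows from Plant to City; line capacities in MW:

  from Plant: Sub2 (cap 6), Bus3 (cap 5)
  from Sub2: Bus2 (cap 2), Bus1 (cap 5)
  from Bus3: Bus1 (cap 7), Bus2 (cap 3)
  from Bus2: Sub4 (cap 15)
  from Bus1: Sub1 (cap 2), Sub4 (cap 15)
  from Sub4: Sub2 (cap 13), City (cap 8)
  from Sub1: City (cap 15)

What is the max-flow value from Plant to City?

Augment Plant→Sub2→Bus2→Sub4→City: bottleneck 2, flow now 2.
Augment Plant→Sub2→Bus1→Sub4→City: bottleneck 4, flow now 6.
Augment Plant→Bus3→Bus2→Sub4→City: bottleneck 2, flow now 8.
Augment Plant→Bus3→Bus1→Sub1→City: bottleneck 2, flow now 10.
No augmenting path remains; maximum flow = 10.
In the residual graph, reachable from Plant: {Plant, Sub2, Bus3, Bus2, Bus1, Sub4}.
Min-cut edges: Bus1→Sub1 (2), Sub4→City (8); capacity 2 + 8 = 10.
This cut is saturated, so no flow can exceed 10.

10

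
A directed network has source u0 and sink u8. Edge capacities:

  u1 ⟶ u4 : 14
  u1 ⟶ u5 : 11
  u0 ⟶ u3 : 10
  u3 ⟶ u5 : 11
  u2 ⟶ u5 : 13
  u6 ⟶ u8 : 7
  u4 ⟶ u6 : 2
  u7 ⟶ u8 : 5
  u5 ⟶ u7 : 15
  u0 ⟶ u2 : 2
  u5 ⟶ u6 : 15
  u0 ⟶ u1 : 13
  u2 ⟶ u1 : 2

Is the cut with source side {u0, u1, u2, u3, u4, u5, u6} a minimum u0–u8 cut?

No — its capacity is 22, but the minimum cut has capacity 12.

Given cut capacity: 15 + 7 = 22.
Augment u0→u1→u4→u6→u8: bottleneck 2, flow now 2.
Augment u0→u1→u5→u6→u8: bottleneck 5, flow now 7.
Augment u0→u1→u5→u7→u8: bottleneck 5, flow now 12.
No augmenting path remains; maximum flow = 12.
In the residual graph, reachable from u0: {u0, u1, u2, u3, u4, u5, u6, u7}.
Min-cut edges: u6→u8 (7), u7→u8 (5); capacity 7 + 5 = 12.
Cut capacity 22 exceeds the max flow 12, so it is not minimum.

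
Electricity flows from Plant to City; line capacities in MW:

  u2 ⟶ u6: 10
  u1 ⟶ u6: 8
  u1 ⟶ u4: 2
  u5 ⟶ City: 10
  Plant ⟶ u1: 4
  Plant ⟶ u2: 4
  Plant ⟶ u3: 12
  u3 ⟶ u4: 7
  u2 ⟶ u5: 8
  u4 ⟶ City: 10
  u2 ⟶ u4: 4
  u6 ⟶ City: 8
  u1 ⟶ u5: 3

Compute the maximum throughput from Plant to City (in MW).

Augment Plant→u1→u4→City: bottleneck 2, flow now 2.
Augment Plant→u1→u5→City: bottleneck 2, flow now 4.
Augment Plant→u2→u4→City: bottleneck 4, flow now 8.
Augment Plant→u3→u4→City: bottleneck 4, flow now 12.
Augment Plant→u3→u4→u1→u5→City: bottleneck 1, flow now 13. (uses reverse residual edge)
Augment Plant→u3→u4→u1→u6→City: bottleneck 1, flow now 14. (uses reverse residual edge)
Augment Plant→u3→u4→u2→u5→City: bottleneck 1, flow now 15. (uses reverse residual edge)
No augmenting path remains; maximum flow = 15.
In the residual graph, reachable from Plant: {Plant, u3}.
Min-cut edges: Plant→u1 (4), Plant→u2 (4), u3→u4 (7); capacity 4 + 4 + 7 = 15.
This cut is saturated, so no flow can exceed 15.

15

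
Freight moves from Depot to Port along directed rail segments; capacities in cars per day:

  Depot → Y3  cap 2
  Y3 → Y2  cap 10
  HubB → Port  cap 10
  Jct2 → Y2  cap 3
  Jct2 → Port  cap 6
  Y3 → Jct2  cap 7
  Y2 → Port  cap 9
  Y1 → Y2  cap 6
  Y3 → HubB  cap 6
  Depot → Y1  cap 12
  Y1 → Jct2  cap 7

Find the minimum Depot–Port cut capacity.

14

Augment Depot→Y1→Jct2→Port: bottleneck 6, flow now 6.
Augment Depot→Y1→Y2→Port: bottleneck 6, flow now 12.
Augment Depot→Y3→Y2→Port: bottleneck 2, flow now 14.
No augmenting path remains; maximum flow = 14.
By max-flow min-cut, the minimum cut capacity equals the max flow.
In the residual graph, reachable from Depot: {Depot}.
Min-cut edges: Depot→Y1 (12), Depot→Y3 (2); capacity 12 + 2 = 14.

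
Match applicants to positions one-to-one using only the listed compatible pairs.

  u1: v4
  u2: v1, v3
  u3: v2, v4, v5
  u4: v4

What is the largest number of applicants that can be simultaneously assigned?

3

Unit-capacity flow: source→left, listed edges, right→sink; max matching = max flow.
Augmenting path u1→v4 (+1); matched 1.
Augmenting path u2→v1 (+1); matched 2.
Augmenting path u3→v2 (+1); matched 3.
No augmenting path remains; maximum matching = 3.
König certificate: {u2, u3, v4} is a vertex cover of size 3 (every listed pair touches it), so no matching can be larger.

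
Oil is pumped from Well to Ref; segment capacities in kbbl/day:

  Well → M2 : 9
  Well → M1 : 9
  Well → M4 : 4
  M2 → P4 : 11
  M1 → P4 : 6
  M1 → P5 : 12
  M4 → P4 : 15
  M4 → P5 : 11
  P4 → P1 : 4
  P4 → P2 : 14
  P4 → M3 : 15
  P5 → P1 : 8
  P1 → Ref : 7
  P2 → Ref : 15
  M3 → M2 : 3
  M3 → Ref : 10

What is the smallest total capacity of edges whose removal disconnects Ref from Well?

Augment Well→M2→P4→P1→Ref: bottleneck 4, flow now 4.
Augment Well→M2→P4→P2→Ref: bottleneck 5, flow now 9.
Augment Well→M1→P4→P2→Ref: bottleneck 6, flow now 15.
Augment Well→M1→P5→P1→Ref: bottleneck 3, flow now 18.
Augment Well→M4→P4→P2→Ref: bottleneck 3, flow now 21.
Augment Well→M4→P4→M3→Ref: bottleneck 1, flow now 22.
No augmenting path remains; maximum flow = 22.
By max-flow min-cut, the minimum cut capacity equals the max flow.
In the residual graph, reachable from Well: {Well}.
Min-cut edges: Well→M2 (9), Well→M1 (9), Well→M4 (4); capacity 9 + 9 + 4 = 22.

22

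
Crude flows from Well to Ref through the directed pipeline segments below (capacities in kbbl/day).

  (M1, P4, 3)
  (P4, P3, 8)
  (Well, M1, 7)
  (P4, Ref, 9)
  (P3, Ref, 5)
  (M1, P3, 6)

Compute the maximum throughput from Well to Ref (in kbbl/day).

7

Augment Well→M1→P3→Ref: bottleneck 5, flow now 5.
Augment Well→M1→P4→Ref: bottleneck 2, flow now 7.
No augmenting path remains; maximum flow = 7.
In the residual graph, reachable from Well: {Well}.
Min-cut edges: Well→M1 (7); capacity 7 = 7.
This cut is saturated, so no flow can exceed 7.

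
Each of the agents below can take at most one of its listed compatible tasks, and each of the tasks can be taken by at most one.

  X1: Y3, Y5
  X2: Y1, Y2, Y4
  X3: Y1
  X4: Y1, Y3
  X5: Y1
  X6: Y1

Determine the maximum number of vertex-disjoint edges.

Unit-capacity flow: source→left, listed edges, right→sink; max matching = max flow.
Augmenting path X1→Y3 (+1); matched 1.
Augmenting path X2→Y1 (+1); matched 2.
Augmenting path X3→Y1→X2→Y2 (+1); matched 3.
Augmenting path X4→Y3→X1→Y5 (+1); matched 4.
No augmenting path remains; maximum matching = 4.
König certificate: {X1, X2, X4, Y1} is a vertex cover of size 4 (every listed pair touches it), so no matching can be larger.

4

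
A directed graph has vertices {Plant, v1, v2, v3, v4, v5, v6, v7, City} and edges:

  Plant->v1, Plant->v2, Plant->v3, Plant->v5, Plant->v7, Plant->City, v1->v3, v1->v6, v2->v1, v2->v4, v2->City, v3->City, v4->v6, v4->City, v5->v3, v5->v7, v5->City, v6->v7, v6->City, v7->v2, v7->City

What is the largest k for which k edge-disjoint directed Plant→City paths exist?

Assign every edge capacity 1; by Menger, the answer equals the max flow.
Path Plant→City (+1); total 1.
Path Plant→v2→City (+1); total 2.
Path Plant→v3→City (+1); total 3.
Path Plant→v5→City (+1); total 4.
Path Plant→v7→City (+1); total 5.
Path Plant→v1→v6→City (+1); total 6.
No residual Plant→City path; max flow = 6.
Certifying cut of size 6: {Plant→City, Plant→v1, Plant→v2, Plant→v3, Plant→v5, Plant→v7}.

6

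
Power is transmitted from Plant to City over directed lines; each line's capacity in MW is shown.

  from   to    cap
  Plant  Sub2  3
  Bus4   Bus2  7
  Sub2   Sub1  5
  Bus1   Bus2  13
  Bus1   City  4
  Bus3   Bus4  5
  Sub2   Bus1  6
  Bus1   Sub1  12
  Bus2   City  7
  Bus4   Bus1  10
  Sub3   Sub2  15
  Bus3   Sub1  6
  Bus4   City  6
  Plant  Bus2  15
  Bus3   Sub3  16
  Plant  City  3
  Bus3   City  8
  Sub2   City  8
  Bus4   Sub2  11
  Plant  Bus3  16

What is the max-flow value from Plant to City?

Augment Plant→City: bottleneck 3, flow now 3.
Augment Plant→Bus3→City: bottleneck 8, flow now 11.
Augment Plant→Sub2→City: bottleneck 3, flow now 14.
Augment Plant→Bus2→City: bottleneck 7, flow now 21.
Augment Plant→Bus3→Bus4→City: bottleneck 5, flow now 26.
Augment Plant→Bus3→Sub3→Sub2→City: bottleneck 3, flow now 29.
No augmenting path remains; maximum flow = 29.
In the residual graph, reachable from Plant: {Plant, Bus2}.
Min-cut edges: Plant→Bus3 (16), Plant→Sub2 (3), Plant→City (3), Bus2→City (7); capacity 16 + 3 + 3 + 7 = 29.
This cut is saturated, so no flow can exceed 29.

29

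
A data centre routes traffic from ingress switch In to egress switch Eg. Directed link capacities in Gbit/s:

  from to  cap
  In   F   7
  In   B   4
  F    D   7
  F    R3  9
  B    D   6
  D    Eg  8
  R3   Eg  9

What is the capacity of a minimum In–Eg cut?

11

Augment In→F→D→Eg: bottleneck 7, flow now 7.
Augment In→B→D→Eg: bottleneck 1, flow now 8.
Augment In→B→D→F→R3→Eg: bottleneck 3, flow now 11. (uses reverse residual edge)
No augmenting path remains; maximum flow = 11.
By max-flow min-cut, the minimum cut capacity equals the max flow.
In the residual graph, reachable from In: {In}.
Min-cut edges: In→F (7), In→B (4); capacity 7 + 4 = 11.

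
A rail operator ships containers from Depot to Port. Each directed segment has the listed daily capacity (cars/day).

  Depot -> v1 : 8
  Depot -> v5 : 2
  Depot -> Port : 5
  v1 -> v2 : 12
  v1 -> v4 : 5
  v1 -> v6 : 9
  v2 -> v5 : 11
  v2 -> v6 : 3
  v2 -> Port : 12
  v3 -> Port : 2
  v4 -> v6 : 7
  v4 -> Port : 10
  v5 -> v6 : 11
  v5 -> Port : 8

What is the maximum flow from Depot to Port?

Augment Depot→Port: bottleneck 5, flow now 5.
Augment Depot→v5→Port: bottleneck 2, flow now 7.
Augment Depot→v1→v2→Port: bottleneck 8, flow now 15.
No augmenting path remains; maximum flow = 15.
In the residual graph, reachable from Depot: {Depot}.
Min-cut edges: Depot→v1 (8), Depot→v5 (2), Depot→Port (5); capacity 8 + 2 + 5 = 15.
This cut is saturated, so no flow can exceed 15.

15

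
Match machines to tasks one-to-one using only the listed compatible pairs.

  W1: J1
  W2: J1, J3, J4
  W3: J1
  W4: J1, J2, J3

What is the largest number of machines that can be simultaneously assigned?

3

Unit-capacity flow: source→left, listed edges, right→sink; max matching = max flow.
Augmenting path W1→J1 (+1); matched 1.
Augmenting path W2→J3 (+1); matched 2.
Augmenting path W4→J2 (+1); matched 3.
No augmenting path remains; maximum matching = 3.
König certificate: {W2, W4, J1} is a vertex cover of size 3 (every listed pair touches it), so no matching can be larger.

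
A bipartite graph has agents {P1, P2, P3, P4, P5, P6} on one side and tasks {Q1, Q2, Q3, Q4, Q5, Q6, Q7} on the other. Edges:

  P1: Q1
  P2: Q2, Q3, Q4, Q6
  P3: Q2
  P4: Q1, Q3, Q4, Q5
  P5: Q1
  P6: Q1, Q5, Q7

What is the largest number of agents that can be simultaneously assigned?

Unit-capacity flow: source→left, listed edges, right→sink; max matching = max flow.
Augmenting path P1→Q1 (+1); matched 1.
Augmenting path P2→Q2 (+1); matched 2.
Augmenting path P4→Q3 (+1); matched 3.
Augmenting path P6→Q5 (+1); matched 4.
Augmenting path P3→Q2→P2→Q4 (+1); matched 5.
No augmenting path remains; maximum matching = 5.
König certificate: {P2, P3, P4, P6, Q1} is a vertex cover of size 5 (every listed pair touches it), so no matching can be larger.

5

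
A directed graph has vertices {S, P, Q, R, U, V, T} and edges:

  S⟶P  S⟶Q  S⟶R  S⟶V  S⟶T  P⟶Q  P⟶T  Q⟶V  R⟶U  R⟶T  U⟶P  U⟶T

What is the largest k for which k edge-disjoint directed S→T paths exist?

Assign every edge capacity 1; by Menger, the answer equals the max flow.
Path S→T (+1); total 1.
Path S→P→T (+1); total 2.
Path S→R→T (+1); total 3.
No residual S→T path; max flow = 3.
Certifying cut of size 3: {S→P, S→R, S→T}.

3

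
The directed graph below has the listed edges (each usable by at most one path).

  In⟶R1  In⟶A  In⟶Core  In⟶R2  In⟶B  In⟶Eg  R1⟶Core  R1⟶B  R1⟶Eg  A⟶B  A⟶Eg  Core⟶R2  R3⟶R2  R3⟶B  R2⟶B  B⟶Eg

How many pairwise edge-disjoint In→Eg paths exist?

Assign every edge capacity 1; by Menger, the answer equals the max flow.
Path In→Eg (+1); total 1.
Path In→R1→Eg (+1); total 2.
Path In→A→Eg (+1); total 3.
Path In→B→Eg (+1); total 4.
No residual In→Eg path; max flow = 4.
Certifying cut of size 4: {B→Eg, In→A, In→Eg, In→R1}.

4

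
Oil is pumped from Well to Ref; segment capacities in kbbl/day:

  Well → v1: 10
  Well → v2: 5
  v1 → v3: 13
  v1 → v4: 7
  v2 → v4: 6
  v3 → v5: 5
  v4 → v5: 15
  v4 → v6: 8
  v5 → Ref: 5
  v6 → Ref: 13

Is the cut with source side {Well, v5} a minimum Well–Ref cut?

No — its capacity is 20, but the minimum cut has capacity 13.

Given cut capacity: 10 + 5 + 5 = 20.
Augment Well→v1→v3→v5→Ref: bottleneck 5, flow now 5.
Augment Well→v1→v4→v6→Ref: bottleneck 5, flow now 10.
Augment Well→v2→v4→v6→Ref: bottleneck 3, flow now 13.
No augmenting path remains; maximum flow = 13.
In the residual graph, reachable from Well: {Well, v1, v2, v3, v4, v5}.
Min-cut edges: v4→v6 (8), v5→Ref (5); capacity 8 + 5 = 13.
Cut capacity 20 exceeds the max flow 13, so it is not minimum.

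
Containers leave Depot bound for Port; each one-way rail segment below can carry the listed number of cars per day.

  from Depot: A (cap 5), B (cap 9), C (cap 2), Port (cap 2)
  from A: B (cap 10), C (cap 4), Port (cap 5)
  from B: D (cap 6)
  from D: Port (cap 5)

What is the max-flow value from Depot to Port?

Augment Depot→Port: bottleneck 2, flow now 2.
Augment Depot→A→Port: bottleneck 5, flow now 7.
Augment Depot→B→D→Port: bottleneck 5, flow now 12.
No augmenting path remains; maximum flow = 12.
In the residual graph, reachable from Depot: {Depot, B, C, D}.
Min-cut edges: Depot→A (5), Depot→Port (2), D→Port (5); capacity 5 + 2 + 5 = 12.
This cut is saturated, so no flow can exceed 12.

12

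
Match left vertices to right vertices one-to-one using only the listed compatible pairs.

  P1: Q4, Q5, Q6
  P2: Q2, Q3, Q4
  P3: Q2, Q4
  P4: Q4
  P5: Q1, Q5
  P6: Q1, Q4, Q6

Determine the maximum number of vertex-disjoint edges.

6

Unit-capacity flow: source→left, listed edges, right→sink; max matching = max flow.
Augmenting path P1→Q4 (+1); matched 1.
Augmenting path P2→Q2 (+1); matched 2.
Augmenting path P5→Q1 (+1); matched 3.
Augmenting path P6→Q6 (+1); matched 4.
Augmenting path P3→Q2→P2→Q3 (+1); matched 5.
Augmenting path P4→Q4→P1→Q5 (+1); matched 6.
No augmenting path remains; maximum matching = 6.
König certificate: {P1, P2, P3, P4, P5, P6} is a vertex cover of size 6 (every listed pair touches it), so no matching can be larger.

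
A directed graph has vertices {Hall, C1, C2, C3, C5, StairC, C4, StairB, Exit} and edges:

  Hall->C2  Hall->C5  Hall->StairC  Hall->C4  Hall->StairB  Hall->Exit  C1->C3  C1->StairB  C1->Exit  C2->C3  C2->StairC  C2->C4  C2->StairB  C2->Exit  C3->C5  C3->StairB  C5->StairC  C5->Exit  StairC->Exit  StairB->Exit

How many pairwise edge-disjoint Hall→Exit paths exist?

Assign every edge capacity 1; by Menger, the answer equals the max flow.
Path Hall→Exit (+1); total 1.
Path Hall→C2→Exit (+1); total 2.
Path Hall→C5→Exit (+1); total 3.
Path Hall→StairC→Exit (+1); total 4.
Path Hall→StairB→Exit (+1); total 5.
No residual Hall→Exit path; max flow = 5.
Certifying cut of size 5: {Hall→C2, Hall→C5, Hall→Exit, Hall→StairB, Hall→StairC}.

5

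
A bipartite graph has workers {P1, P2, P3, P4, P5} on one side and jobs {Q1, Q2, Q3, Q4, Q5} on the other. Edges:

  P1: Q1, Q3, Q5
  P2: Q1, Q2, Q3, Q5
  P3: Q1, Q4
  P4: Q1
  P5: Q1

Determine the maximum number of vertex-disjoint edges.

Unit-capacity flow: source→left, listed edges, right→sink; max matching = max flow.
Augmenting path P1→Q1 (+1); matched 1.
Augmenting path P2→Q2 (+1); matched 2.
Augmenting path P3→Q4 (+1); matched 3.
Augmenting path P4→Q1→P1→Q3 (+1); matched 4.
No augmenting path remains; maximum matching = 4.
König certificate: {P1, P2, P3, Q1} is a vertex cover of size 4 (every listed pair touches it), so no matching can be larger.

4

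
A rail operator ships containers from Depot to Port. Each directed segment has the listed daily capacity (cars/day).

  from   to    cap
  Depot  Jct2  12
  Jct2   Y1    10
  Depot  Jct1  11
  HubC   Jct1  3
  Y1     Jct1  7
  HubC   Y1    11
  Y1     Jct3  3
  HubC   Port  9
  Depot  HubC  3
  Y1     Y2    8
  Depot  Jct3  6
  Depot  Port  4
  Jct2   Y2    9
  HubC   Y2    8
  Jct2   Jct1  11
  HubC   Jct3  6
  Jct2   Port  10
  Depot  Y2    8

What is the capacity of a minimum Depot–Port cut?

Augment Depot→Port: bottleneck 4, flow now 4.
Augment Depot→HubC→Port: bottleneck 3, flow now 7.
Augment Depot→Jct2→Port: bottleneck 10, flow now 17.
No augmenting path remains; maximum flow = 17.
By max-flow min-cut, the minimum cut capacity equals the max flow.
In the residual graph, reachable from Depot: {Depot, Jct2, Y1, Jct3, Jct1, Y2}.
Min-cut edges: Depot→HubC (3), Depot→Port (4), Jct2→Port (10); capacity 3 + 4 + 10 = 17.

17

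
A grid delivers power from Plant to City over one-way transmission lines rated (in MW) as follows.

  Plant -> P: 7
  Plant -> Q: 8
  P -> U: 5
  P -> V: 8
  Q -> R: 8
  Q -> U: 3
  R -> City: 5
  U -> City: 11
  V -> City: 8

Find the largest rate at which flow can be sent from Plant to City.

15

Augment Plant→P→U→City: bottleneck 5, flow now 5.
Augment Plant→P→V→City: bottleneck 2, flow now 7.
Augment Plant→Q→R→City: bottleneck 5, flow now 12.
Augment Plant→Q→U→City: bottleneck 3, flow now 15.
No augmenting path remains; maximum flow = 15.
In the residual graph, reachable from Plant: {Plant}.
Min-cut edges: Plant→P (7), Plant→Q (8); capacity 7 + 8 = 15.
This cut is saturated, so no flow can exceed 15.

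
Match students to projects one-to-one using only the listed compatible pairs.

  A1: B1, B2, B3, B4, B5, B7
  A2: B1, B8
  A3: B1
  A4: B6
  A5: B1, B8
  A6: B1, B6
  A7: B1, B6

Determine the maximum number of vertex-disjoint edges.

Unit-capacity flow: source→left, listed edges, right→sink; max matching = max flow.
Augmenting path A1→B1 (+1); matched 1.
Augmenting path A2→B8 (+1); matched 2.
Augmenting path A4→B6 (+1); matched 3.
Augmenting path A3→B1→A1→B2 (+1); matched 4.
No augmenting path remains; maximum matching = 4.
König certificate: {A1, B1, B6, B8} is a vertex cover of size 4 (every listed pair touches it), so no matching can be larger.

4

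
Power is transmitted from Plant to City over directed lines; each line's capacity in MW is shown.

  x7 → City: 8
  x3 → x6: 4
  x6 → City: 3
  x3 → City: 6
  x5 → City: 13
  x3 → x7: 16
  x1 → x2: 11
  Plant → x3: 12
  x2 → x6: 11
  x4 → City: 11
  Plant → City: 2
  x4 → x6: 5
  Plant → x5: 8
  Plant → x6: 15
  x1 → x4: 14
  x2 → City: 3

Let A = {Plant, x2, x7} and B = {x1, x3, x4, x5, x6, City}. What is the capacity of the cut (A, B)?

59

Edges leaving {Plant, x2, x7}: Plant→x3 (12), Plant→x5 (8), Plant→x6 (15), Plant→City (2), x2→x6 (11), x2→City (3), x7→City (8).
Cut capacity = 12 + 8 + 15 + 2 + 11 + 3 + 8 = 59.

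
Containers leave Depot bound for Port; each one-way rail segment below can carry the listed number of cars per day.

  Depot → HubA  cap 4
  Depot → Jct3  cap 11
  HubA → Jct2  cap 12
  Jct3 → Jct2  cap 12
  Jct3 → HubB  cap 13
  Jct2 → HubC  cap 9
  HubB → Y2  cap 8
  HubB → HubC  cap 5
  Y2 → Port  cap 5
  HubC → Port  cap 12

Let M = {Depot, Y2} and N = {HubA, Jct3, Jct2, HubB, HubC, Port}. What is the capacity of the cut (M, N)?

20

Edges leaving {Depot, Y2}: Depot→HubA (4), Depot→Jct3 (11), Y2→Port (5).
Cut capacity = 4 + 11 + 5 = 20.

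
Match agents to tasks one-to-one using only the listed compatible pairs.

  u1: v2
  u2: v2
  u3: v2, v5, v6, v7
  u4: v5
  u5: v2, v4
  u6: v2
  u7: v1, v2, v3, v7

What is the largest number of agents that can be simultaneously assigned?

5

Unit-capacity flow: source→left, listed edges, right→sink; max matching = max flow.
Augmenting path u1→v2 (+1); matched 1.
Augmenting path u3→v5 (+1); matched 2.
Augmenting path u5→v4 (+1); matched 3.
Augmenting path u7→v1 (+1); matched 4.
Augmenting path u4→v5→u3→v6 (+1); matched 5.
No augmenting path remains; maximum matching = 5.
König certificate: {u3, u4, u5, u7, v2} is a vertex cover of size 5 (every listed pair touches it), so no matching can be larger.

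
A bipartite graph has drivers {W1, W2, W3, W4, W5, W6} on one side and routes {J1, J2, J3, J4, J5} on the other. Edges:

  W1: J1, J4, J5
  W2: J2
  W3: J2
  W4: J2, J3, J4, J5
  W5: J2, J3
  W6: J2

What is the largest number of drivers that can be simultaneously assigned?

4

Unit-capacity flow: source→left, listed edges, right→sink; max matching = max flow.
Augmenting path W1→J1 (+1); matched 1.
Augmenting path W2→J2 (+1); matched 2.
Augmenting path W4→J3 (+1); matched 3.
Augmenting path W5→J3→W4→J4 (+1); matched 4.
No augmenting path remains; maximum matching = 4.
König certificate: {W1, W4, W5, J2} is a vertex cover of size 4 (every listed pair touches it), so no matching can be larger.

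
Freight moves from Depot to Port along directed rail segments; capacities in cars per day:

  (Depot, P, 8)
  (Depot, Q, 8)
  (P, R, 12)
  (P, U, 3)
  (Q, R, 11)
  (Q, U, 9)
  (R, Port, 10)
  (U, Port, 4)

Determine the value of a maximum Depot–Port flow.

Augment Depot→P→R→Port: bottleneck 8, flow now 8.
Augment Depot→Q→R→Port: bottleneck 2, flow now 10.
Augment Depot→Q→U→Port: bottleneck 4, flow now 14.
No augmenting path remains; maximum flow = 14.
In the residual graph, reachable from Depot: {Depot, P, Q, R, U}.
Min-cut edges: R→Port (10), U→Port (4); capacity 10 + 4 = 14.
This cut is saturated, so no flow can exceed 14.

14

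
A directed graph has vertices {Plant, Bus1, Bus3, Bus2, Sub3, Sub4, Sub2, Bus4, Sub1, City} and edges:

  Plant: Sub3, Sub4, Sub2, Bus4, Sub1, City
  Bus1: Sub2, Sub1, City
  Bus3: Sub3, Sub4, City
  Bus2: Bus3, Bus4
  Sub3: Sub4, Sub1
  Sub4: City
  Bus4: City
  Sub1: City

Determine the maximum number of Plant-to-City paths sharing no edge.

4

Assign every edge capacity 1; by Menger, the answer equals the max flow.
Path Plant→City (+1); total 1.
Path Plant→Sub4→City (+1); total 2.
Path Plant→Bus4→City (+1); total 3.
Path Plant→Sub1→City (+1); total 4.
No residual Plant→City path; max flow = 4.
Certifying cut of size 4: {Plant→Bus4, Plant→City, Sub1→City, Sub4→City}.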